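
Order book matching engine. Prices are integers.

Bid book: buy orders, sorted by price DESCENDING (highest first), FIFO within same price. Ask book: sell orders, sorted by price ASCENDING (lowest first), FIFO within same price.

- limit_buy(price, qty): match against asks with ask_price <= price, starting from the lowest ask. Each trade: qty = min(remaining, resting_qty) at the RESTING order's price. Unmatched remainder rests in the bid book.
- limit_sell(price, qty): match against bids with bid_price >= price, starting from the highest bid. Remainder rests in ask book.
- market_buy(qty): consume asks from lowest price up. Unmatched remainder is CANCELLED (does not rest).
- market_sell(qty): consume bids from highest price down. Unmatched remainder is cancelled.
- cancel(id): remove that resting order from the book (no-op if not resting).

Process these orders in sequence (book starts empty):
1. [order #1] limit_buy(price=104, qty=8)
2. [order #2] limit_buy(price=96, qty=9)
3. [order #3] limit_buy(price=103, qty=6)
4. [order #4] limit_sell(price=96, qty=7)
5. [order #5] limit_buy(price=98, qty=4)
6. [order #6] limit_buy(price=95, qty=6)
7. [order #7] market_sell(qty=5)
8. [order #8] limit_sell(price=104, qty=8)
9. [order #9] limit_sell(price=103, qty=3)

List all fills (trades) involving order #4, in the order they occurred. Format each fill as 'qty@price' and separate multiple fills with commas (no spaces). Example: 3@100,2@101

Answer: 7@104

Derivation:
After op 1 [order #1] limit_buy(price=104, qty=8): fills=none; bids=[#1:8@104] asks=[-]
After op 2 [order #2] limit_buy(price=96, qty=9): fills=none; bids=[#1:8@104 #2:9@96] asks=[-]
After op 3 [order #3] limit_buy(price=103, qty=6): fills=none; bids=[#1:8@104 #3:6@103 #2:9@96] asks=[-]
After op 4 [order #4] limit_sell(price=96, qty=7): fills=#1x#4:7@104; bids=[#1:1@104 #3:6@103 #2:9@96] asks=[-]
After op 5 [order #5] limit_buy(price=98, qty=4): fills=none; bids=[#1:1@104 #3:6@103 #5:4@98 #2:9@96] asks=[-]
After op 6 [order #6] limit_buy(price=95, qty=6): fills=none; bids=[#1:1@104 #3:6@103 #5:4@98 #2:9@96 #6:6@95] asks=[-]
After op 7 [order #7] market_sell(qty=5): fills=#1x#7:1@104 #3x#7:4@103; bids=[#3:2@103 #5:4@98 #2:9@96 #6:6@95] asks=[-]
After op 8 [order #8] limit_sell(price=104, qty=8): fills=none; bids=[#3:2@103 #5:4@98 #2:9@96 #6:6@95] asks=[#8:8@104]
After op 9 [order #9] limit_sell(price=103, qty=3): fills=#3x#9:2@103; bids=[#5:4@98 #2:9@96 #6:6@95] asks=[#9:1@103 #8:8@104]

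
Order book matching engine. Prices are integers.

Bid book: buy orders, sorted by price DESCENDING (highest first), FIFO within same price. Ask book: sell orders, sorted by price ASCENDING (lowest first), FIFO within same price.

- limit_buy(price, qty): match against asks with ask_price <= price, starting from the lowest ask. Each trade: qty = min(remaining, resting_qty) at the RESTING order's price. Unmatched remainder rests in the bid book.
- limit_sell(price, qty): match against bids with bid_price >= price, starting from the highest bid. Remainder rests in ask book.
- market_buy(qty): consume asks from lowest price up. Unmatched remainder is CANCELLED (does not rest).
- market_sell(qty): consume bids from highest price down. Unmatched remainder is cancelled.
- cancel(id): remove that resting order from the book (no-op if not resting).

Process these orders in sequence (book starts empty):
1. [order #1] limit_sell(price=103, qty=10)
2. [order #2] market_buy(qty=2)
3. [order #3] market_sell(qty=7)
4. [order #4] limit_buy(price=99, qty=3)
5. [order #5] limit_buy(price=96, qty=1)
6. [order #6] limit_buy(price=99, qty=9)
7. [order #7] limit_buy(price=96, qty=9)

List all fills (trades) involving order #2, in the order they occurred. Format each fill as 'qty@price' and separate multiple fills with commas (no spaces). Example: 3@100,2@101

After op 1 [order #1] limit_sell(price=103, qty=10): fills=none; bids=[-] asks=[#1:10@103]
After op 2 [order #2] market_buy(qty=2): fills=#2x#1:2@103; bids=[-] asks=[#1:8@103]
After op 3 [order #3] market_sell(qty=7): fills=none; bids=[-] asks=[#1:8@103]
After op 4 [order #4] limit_buy(price=99, qty=3): fills=none; bids=[#4:3@99] asks=[#1:8@103]
After op 5 [order #5] limit_buy(price=96, qty=1): fills=none; bids=[#4:3@99 #5:1@96] asks=[#1:8@103]
After op 6 [order #6] limit_buy(price=99, qty=9): fills=none; bids=[#4:3@99 #6:9@99 #5:1@96] asks=[#1:8@103]
After op 7 [order #7] limit_buy(price=96, qty=9): fills=none; bids=[#4:3@99 #6:9@99 #5:1@96 #7:9@96] asks=[#1:8@103]

Answer: 2@103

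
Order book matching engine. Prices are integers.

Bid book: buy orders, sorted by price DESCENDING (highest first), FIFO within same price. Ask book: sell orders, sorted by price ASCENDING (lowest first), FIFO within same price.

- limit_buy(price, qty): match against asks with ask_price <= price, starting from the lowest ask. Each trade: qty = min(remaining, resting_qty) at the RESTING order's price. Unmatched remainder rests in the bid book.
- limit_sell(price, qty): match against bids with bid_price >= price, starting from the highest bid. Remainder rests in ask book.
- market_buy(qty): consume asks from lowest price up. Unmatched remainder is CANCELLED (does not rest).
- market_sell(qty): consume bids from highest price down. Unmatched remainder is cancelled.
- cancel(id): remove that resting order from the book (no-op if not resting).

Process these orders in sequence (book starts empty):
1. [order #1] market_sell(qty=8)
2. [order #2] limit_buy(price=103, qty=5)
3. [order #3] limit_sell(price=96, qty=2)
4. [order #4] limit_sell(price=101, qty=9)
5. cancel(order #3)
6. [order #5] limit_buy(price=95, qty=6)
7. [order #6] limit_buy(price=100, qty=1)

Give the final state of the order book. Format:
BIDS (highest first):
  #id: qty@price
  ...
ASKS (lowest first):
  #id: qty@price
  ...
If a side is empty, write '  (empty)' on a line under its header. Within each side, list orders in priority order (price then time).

After op 1 [order #1] market_sell(qty=8): fills=none; bids=[-] asks=[-]
After op 2 [order #2] limit_buy(price=103, qty=5): fills=none; bids=[#2:5@103] asks=[-]
After op 3 [order #3] limit_sell(price=96, qty=2): fills=#2x#3:2@103; bids=[#2:3@103] asks=[-]
After op 4 [order #4] limit_sell(price=101, qty=9): fills=#2x#4:3@103; bids=[-] asks=[#4:6@101]
After op 5 cancel(order #3): fills=none; bids=[-] asks=[#4:6@101]
After op 6 [order #5] limit_buy(price=95, qty=6): fills=none; bids=[#5:6@95] asks=[#4:6@101]
After op 7 [order #6] limit_buy(price=100, qty=1): fills=none; bids=[#6:1@100 #5:6@95] asks=[#4:6@101]

Answer: BIDS (highest first):
  #6: 1@100
  #5: 6@95
ASKS (lowest first):
  #4: 6@101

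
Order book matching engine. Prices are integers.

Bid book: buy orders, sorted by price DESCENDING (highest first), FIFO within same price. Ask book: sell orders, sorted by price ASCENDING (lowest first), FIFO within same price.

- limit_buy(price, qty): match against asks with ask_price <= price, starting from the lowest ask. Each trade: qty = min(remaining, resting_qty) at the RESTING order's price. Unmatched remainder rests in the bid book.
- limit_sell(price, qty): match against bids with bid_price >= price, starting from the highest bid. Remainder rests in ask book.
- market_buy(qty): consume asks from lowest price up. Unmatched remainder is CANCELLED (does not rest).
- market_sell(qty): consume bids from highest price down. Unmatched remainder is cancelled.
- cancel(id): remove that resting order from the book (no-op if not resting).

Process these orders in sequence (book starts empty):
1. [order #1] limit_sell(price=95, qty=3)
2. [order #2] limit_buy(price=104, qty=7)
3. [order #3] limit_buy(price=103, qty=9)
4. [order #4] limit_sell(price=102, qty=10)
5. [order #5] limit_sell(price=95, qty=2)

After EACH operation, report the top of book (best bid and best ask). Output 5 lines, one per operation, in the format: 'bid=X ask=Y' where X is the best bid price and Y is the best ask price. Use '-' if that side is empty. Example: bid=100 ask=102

Answer: bid=- ask=95
bid=104 ask=-
bid=104 ask=-
bid=103 ask=-
bid=103 ask=-

Derivation:
After op 1 [order #1] limit_sell(price=95, qty=3): fills=none; bids=[-] asks=[#1:3@95]
After op 2 [order #2] limit_buy(price=104, qty=7): fills=#2x#1:3@95; bids=[#2:4@104] asks=[-]
After op 3 [order #3] limit_buy(price=103, qty=9): fills=none; bids=[#2:4@104 #3:9@103] asks=[-]
After op 4 [order #4] limit_sell(price=102, qty=10): fills=#2x#4:4@104 #3x#4:6@103; bids=[#3:3@103] asks=[-]
After op 5 [order #5] limit_sell(price=95, qty=2): fills=#3x#5:2@103; bids=[#3:1@103] asks=[-]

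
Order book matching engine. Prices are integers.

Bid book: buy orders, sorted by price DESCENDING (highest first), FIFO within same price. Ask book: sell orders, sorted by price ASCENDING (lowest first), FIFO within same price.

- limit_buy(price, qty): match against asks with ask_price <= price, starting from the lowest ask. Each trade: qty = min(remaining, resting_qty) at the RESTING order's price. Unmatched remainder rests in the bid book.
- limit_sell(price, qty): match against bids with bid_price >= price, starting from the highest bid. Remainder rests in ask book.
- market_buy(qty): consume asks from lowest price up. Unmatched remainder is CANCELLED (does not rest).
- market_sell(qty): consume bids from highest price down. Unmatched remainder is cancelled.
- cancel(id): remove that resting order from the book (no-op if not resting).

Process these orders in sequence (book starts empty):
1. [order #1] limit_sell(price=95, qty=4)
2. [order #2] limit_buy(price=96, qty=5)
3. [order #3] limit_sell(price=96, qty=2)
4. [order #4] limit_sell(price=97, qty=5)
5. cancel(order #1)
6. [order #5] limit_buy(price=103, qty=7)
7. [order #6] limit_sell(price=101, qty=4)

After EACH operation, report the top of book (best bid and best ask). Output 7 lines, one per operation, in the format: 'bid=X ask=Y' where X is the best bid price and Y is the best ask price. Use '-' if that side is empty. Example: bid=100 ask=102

After op 1 [order #1] limit_sell(price=95, qty=4): fills=none; bids=[-] asks=[#1:4@95]
After op 2 [order #2] limit_buy(price=96, qty=5): fills=#2x#1:4@95; bids=[#2:1@96] asks=[-]
After op 3 [order #3] limit_sell(price=96, qty=2): fills=#2x#3:1@96; bids=[-] asks=[#3:1@96]
After op 4 [order #4] limit_sell(price=97, qty=5): fills=none; bids=[-] asks=[#3:1@96 #4:5@97]
After op 5 cancel(order #1): fills=none; bids=[-] asks=[#3:1@96 #4:5@97]
After op 6 [order #5] limit_buy(price=103, qty=7): fills=#5x#3:1@96 #5x#4:5@97; bids=[#5:1@103] asks=[-]
After op 7 [order #6] limit_sell(price=101, qty=4): fills=#5x#6:1@103; bids=[-] asks=[#6:3@101]

Answer: bid=- ask=95
bid=96 ask=-
bid=- ask=96
bid=- ask=96
bid=- ask=96
bid=103 ask=-
bid=- ask=101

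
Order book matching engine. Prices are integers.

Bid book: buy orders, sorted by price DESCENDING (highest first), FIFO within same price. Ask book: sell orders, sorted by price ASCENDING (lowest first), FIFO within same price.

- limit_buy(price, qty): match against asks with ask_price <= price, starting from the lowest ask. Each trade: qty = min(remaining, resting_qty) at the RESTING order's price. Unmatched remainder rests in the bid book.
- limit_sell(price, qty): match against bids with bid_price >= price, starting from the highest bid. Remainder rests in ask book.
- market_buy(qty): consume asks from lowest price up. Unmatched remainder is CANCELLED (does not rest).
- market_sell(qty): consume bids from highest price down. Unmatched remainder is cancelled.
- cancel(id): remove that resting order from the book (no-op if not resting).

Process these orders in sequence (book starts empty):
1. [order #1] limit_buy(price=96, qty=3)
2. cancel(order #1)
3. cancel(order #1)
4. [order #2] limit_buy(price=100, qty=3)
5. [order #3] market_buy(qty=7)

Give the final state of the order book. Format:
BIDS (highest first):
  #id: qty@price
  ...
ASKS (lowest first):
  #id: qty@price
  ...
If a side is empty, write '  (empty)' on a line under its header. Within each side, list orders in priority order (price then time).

Answer: BIDS (highest first):
  #2: 3@100
ASKS (lowest first):
  (empty)

Derivation:
After op 1 [order #1] limit_buy(price=96, qty=3): fills=none; bids=[#1:3@96] asks=[-]
After op 2 cancel(order #1): fills=none; bids=[-] asks=[-]
After op 3 cancel(order #1): fills=none; bids=[-] asks=[-]
After op 4 [order #2] limit_buy(price=100, qty=3): fills=none; bids=[#2:3@100] asks=[-]
After op 5 [order #3] market_buy(qty=7): fills=none; bids=[#2:3@100] asks=[-]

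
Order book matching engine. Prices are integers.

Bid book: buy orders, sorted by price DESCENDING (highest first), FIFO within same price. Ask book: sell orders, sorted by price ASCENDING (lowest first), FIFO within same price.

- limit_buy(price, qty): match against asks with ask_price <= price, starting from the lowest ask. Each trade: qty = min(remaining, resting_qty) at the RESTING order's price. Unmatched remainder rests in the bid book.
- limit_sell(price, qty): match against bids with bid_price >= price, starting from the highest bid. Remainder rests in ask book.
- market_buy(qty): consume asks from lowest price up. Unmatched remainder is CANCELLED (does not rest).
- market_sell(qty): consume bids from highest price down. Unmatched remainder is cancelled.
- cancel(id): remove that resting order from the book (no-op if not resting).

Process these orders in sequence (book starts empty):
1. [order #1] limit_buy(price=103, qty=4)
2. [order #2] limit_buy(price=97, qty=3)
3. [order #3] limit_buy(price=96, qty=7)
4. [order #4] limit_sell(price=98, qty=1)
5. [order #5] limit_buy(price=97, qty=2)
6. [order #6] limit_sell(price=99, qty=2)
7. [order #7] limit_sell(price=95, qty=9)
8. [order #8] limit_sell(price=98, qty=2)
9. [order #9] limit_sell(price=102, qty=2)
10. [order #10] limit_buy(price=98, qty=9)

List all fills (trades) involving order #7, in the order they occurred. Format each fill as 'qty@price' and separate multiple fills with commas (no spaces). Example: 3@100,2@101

Answer: 1@103,3@97,2@97,3@96

Derivation:
After op 1 [order #1] limit_buy(price=103, qty=4): fills=none; bids=[#1:4@103] asks=[-]
After op 2 [order #2] limit_buy(price=97, qty=3): fills=none; bids=[#1:4@103 #2:3@97] asks=[-]
After op 3 [order #3] limit_buy(price=96, qty=7): fills=none; bids=[#1:4@103 #2:3@97 #3:7@96] asks=[-]
After op 4 [order #4] limit_sell(price=98, qty=1): fills=#1x#4:1@103; bids=[#1:3@103 #2:3@97 #3:7@96] asks=[-]
After op 5 [order #5] limit_buy(price=97, qty=2): fills=none; bids=[#1:3@103 #2:3@97 #5:2@97 #3:7@96] asks=[-]
After op 6 [order #6] limit_sell(price=99, qty=2): fills=#1x#6:2@103; bids=[#1:1@103 #2:3@97 #5:2@97 #3:7@96] asks=[-]
After op 7 [order #7] limit_sell(price=95, qty=9): fills=#1x#7:1@103 #2x#7:3@97 #5x#7:2@97 #3x#7:3@96; bids=[#3:4@96] asks=[-]
After op 8 [order #8] limit_sell(price=98, qty=2): fills=none; bids=[#3:4@96] asks=[#8:2@98]
After op 9 [order #9] limit_sell(price=102, qty=2): fills=none; bids=[#3:4@96] asks=[#8:2@98 #9:2@102]
After op 10 [order #10] limit_buy(price=98, qty=9): fills=#10x#8:2@98; bids=[#10:7@98 #3:4@96] asks=[#9:2@102]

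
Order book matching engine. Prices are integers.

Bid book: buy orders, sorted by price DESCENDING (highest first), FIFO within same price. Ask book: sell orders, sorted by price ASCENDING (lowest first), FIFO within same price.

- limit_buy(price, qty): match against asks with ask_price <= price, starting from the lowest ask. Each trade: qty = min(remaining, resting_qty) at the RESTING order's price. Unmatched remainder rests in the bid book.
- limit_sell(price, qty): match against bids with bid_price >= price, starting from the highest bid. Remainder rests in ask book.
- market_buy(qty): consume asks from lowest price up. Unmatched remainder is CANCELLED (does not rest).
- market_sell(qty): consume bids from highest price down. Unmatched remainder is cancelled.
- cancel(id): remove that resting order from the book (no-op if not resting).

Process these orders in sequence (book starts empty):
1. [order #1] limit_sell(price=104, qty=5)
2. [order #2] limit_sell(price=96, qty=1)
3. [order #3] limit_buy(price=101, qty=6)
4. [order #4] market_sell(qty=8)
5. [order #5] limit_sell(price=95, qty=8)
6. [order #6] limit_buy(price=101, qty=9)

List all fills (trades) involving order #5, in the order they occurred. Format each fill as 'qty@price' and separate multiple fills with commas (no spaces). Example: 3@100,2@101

Answer: 8@95

Derivation:
After op 1 [order #1] limit_sell(price=104, qty=5): fills=none; bids=[-] asks=[#1:5@104]
After op 2 [order #2] limit_sell(price=96, qty=1): fills=none; bids=[-] asks=[#2:1@96 #1:5@104]
After op 3 [order #3] limit_buy(price=101, qty=6): fills=#3x#2:1@96; bids=[#3:5@101] asks=[#1:5@104]
After op 4 [order #4] market_sell(qty=8): fills=#3x#4:5@101; bids=[-] asks=[#1:5@104]
After op 5 [order #5] limit_sell(price=95, qty=8): fills=none; bids=[-] asks=[#5:8@95 #1:5@104]
After op 6 [order #6] limit_buy(price=101, qty=9): fills=#6x#5:8@95; bids=[#6:1@101] asks=[#1:5@104]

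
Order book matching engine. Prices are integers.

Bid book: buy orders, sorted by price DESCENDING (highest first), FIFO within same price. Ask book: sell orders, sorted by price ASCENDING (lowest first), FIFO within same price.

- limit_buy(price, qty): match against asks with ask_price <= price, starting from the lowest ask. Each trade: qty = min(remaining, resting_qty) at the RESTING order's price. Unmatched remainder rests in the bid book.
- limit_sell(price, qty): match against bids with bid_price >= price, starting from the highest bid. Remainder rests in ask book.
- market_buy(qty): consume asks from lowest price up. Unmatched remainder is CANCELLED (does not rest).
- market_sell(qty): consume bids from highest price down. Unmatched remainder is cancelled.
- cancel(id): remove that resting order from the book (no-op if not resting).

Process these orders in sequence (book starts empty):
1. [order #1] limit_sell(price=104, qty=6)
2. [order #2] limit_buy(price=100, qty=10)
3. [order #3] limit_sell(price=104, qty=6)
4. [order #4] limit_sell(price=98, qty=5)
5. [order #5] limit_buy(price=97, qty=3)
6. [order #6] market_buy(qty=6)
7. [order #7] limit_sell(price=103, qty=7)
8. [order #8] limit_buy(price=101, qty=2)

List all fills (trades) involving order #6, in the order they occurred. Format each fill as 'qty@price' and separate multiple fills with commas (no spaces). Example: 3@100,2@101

After op 1 [order #1] limit_sell(price=104, qty=6): fills=none; bids=[-] asks=[#1:6@104]
After op 2 [order #2] limit_buy(price=100, qty=10): fills=none; bids=[#2:10@100] asks=[#1:6@104]
After op 3 [order #3] limit_sell(price=104, qty=6): fills=none; bids=[#2:10@100] asks=[#1:6@104 #3:6@104]
After op 4 [order #4] limit_sell(price=98, qty=5): fills=#2x#4:5@100; bids=[#2:5@100] asks=[#1:6@104 #3:6@104]
After op 5 [order #5] limit_buy(price=97, qty=3): fills=none; bids=[#2:5@100 #5:3@97] asks=[#1:6@104 #3:6@104]
After op 6 [order #6] market_buy(qty=6): fills=#6x#1:6@104; bids=[#2:5@100 #5:3@97] asks=[#3:6@104]
After op 7 [order #7] limit_sell(price=103, qty=7): fills=none; bids=[#2:5@100 #5:3@97] asks=[#7:7@103 #3:6@104]
After op 8 [order #8] limit_buy(price=101, qty=2): fills=none; bids=[#8:2@101 #2:5@100 #5:3@97] asks=[#7:7@103 #3:6@104]

Answer: 6@104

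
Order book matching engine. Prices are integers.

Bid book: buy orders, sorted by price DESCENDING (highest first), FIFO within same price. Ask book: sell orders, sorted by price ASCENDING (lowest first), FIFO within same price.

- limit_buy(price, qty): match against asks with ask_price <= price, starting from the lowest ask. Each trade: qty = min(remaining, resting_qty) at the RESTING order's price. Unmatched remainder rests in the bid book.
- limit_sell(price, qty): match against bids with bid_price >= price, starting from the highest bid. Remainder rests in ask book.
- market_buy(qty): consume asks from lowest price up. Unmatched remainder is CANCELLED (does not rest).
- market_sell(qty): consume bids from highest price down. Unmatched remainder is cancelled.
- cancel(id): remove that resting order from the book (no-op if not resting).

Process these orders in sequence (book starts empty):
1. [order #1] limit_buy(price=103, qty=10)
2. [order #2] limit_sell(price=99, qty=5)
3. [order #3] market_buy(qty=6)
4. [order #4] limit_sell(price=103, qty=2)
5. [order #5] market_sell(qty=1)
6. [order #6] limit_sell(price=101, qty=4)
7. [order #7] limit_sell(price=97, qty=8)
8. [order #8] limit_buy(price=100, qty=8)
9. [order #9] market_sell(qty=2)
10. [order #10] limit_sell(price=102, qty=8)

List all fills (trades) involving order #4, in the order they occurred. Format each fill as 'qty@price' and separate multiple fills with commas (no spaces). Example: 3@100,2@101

After op 1 [order #1] limit_buy(price=103, qty=10): fills=none; bids=[#1:10@103] asks=[-]
After op 2 [order #2] limit_sell(price=99, qty=5): fills=#1x#2:5@103; bids=[#1:5@103] asks=[-]
After op 3 [order #3] market_buy(qty=6): fills=none; bids=[#1:5@103] asks=[-]
After op 4 [order #4] limit_sell(price=103, qty=2): fills=#1x#4:2@103; bids=[#1:3@103] asks=[-]
After op 5 [order #5] market_sell(qty=1): fills=#1x#5:1@103; bids=[#1:2@103] asks=[-]
After op 6 [order #6] limit_sell(price=101, qty=4): fills=#1x#6:2@103; bids=[-] asks=[#6:2@101]
After op 7 [order #7] limit_sell(price=97, qty=8): fills=none; bids=[-] asks=[#7:8@97 #6:2@101]
After op 8 [order #8] limit_buy(price=100, qty=8): fills=#8x#7:8@97; bids=[-] asks=[#6:2@101]
After op 9 [order #9] market_sell(qty=2): fills=none; bids=[-] asks=[#6:2@101]
After op 10 [order #10] limit_sell(price=102, qty=8): fills=none; bids=[-] asks=[#6:2@101 #10:8@102]

Answer: 2@103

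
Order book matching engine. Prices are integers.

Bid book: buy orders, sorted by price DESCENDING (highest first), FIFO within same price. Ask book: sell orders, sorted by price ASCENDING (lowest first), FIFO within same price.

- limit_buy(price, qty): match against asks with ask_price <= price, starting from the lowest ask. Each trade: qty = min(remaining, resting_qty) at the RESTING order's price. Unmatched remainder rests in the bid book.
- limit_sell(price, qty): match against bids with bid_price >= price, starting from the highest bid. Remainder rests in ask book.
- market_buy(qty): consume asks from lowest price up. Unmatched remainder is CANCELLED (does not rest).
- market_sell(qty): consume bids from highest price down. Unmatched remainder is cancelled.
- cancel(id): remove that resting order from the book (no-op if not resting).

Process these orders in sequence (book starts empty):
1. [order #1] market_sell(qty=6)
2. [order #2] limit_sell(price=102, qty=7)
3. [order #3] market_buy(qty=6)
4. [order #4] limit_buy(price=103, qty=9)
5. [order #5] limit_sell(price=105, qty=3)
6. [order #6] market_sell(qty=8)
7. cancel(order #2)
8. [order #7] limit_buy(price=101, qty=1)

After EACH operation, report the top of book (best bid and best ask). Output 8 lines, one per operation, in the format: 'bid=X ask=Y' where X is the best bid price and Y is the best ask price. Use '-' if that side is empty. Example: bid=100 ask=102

Answer: bid=- ask=-
bid=- ask=102
bid=- ask=102
bid=103 ask=-
bid=103 ask=105
bid=- ask=105
bid=- ask=105
bid=101 ask=105

Derivation:
After op 1 [order #1] market_sell(qty=6): fills=none; bids=[-] asks=[-]
After op 2 [order #2] limit_sell(price=102, qty=7): fills=none; bids=[-] asks=[#2:7@102]
After op 3 [order #3] market_buy(qty=6): fills=#3x#2:6@102; bids=[-] asks=[#2:1@102]
After op 4 [order #4] limit_buy(price=103, qty=9): fills=#4x#2:1@102; bids=[#4:8@103] asks=[-]
After op 5 [order #5] limit_sell(price=105, qty=3): fills=none; bids=[#4:8@103] asks=[#5:3@105]
After op 6 [order #6] market_sell(qty=8): fills=#4x#6:8@103; bids=[-] asks=[#5:3@105]
After op 7 cancel(order #2): fills=none; bids=[-] asks=[#5:3@105]
After op 8 [order #7] limit_buy(price=101, qty=1): fills=none; bids=[#7:1@101] asks=[#5:3@105]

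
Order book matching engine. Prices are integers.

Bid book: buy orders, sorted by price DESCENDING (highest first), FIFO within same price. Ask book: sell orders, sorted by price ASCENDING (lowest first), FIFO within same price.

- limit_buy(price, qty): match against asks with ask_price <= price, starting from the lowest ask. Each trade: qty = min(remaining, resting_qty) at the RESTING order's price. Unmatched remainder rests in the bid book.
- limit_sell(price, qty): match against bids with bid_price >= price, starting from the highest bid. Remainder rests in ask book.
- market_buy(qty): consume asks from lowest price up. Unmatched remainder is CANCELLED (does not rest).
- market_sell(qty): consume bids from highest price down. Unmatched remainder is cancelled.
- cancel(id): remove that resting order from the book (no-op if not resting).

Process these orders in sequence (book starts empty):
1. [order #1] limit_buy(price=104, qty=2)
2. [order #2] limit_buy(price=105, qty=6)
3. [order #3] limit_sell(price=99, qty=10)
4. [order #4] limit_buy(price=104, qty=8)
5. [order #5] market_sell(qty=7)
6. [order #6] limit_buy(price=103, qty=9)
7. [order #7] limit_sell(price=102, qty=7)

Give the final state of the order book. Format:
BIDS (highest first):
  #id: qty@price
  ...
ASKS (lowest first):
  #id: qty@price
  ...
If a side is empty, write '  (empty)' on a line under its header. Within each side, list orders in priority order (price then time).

Answer: BIDS (highest first):
  #6: 2@103
ASKS (lowest first):
  (empty)

Derivation:
After op 1 [order #1] limit_buy(price=104, qty=2): fills=none; bids=[#1:2@104] asks=[-]
After op 2 [order #2] limit_buy(price=105, qty=6): fills=none; bids=[#2:6@105 #1:2@104] asks=[-]
After op 3 [order #3] limit_sell(price=99, qty=10): fills=#2x#3:6@105 #1x#3:2@104; bids=[-] asks=[#3:2@99]
After op 4 [order #4] limit_buy(price=104, qty=8): fills=#4x#3:2@99; bids=[#4:6@104] asks=[-]
After op 5 [order #5] market_sell(qty=7): fills=#4x#5:6@104; bids=[-] asks=[-]
After op 6 [order #6] limit_buy(price=103, qty=9): fills=none; bids=[#6:9@103] asks=[-]
After op 7 [order #7] limit_sell(price=102, qty=7): fills=#6x#7:7@103; bids=[#6:2@103] asks=[-]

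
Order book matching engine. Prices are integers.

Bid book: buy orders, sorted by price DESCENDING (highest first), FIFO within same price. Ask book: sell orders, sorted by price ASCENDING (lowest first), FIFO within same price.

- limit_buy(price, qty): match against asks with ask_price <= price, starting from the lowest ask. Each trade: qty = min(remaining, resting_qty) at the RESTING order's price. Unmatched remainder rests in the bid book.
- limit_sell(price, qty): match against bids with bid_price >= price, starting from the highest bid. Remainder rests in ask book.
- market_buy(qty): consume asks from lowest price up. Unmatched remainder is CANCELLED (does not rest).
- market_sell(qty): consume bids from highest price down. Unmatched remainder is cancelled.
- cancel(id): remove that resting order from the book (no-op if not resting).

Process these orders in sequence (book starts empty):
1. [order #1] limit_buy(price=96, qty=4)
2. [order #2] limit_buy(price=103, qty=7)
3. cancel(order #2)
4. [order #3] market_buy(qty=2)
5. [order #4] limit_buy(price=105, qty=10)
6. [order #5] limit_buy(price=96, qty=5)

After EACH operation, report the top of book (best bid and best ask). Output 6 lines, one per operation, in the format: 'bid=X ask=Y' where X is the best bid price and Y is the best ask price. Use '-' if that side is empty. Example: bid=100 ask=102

After op 1 [order #1] limit_buy(price=96, qty=4): fills=none; bids=[#1:4@96] asks=[-]
After op 2 [order #2] limit_buy(price=103, qty=7): fills=none; bids=[#2:7@103 #1:4@96] asks=[-]
After op 3 cancel(order #2): fills=none; bids=[#1:4@96] asks=[-]
After op 4 [order #3] market_buy(qty=2): fills=none; bids=[#1:4@96] asks=[-]
After op 5 [order #4] limit_buy(price=105, qty=10): fills=none; bids=[#4:10@105 #1:4@96] asks=[-]
After op 6 [order #5] limit_buy(price=96, qty=5): fills=none; bids=[#4:10@105 #1:4@96 #5:5@96] asks=[-]

Answer: bid=96 ask=-
bid=103 ask=-
bid=96 ask=-
bid=96 ask=-
bid=105 ask=-
bid=105 ask=-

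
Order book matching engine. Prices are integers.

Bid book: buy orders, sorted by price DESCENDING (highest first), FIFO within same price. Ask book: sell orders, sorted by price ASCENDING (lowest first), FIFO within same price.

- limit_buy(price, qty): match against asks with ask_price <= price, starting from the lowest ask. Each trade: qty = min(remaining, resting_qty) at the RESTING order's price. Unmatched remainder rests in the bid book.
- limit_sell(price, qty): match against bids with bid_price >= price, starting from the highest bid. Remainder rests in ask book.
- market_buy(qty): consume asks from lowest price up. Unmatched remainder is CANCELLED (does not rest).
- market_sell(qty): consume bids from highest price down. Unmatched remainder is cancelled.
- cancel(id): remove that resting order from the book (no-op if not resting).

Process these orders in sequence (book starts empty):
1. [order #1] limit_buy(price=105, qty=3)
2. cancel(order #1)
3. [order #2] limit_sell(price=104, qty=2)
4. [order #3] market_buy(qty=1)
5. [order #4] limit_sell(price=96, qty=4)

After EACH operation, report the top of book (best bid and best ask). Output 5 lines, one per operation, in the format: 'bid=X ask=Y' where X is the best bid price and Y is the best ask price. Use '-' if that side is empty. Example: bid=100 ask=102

Answer: bid=105 ask=-
bid=- ask=-
bid=- ask=104
bid=- ask=104
bid=- ask=96

Derivation:
After op 1 [order #1] limit_buy(price=105, qty=3): fills=none; bids=[#1:3@105] asks=[-]
After op 2 cancel(order #1): fills=none; bids=[-] asks=[-]
After op 3 [order #2] limit_sell(price=104, qty=2): fills=none; bids=[-] asks=[#2:2@104]
After op 4 [order #3] market_buy(qty=1): fills=#3x#2:1@104; bids=[-] asks=[#2:1@104]
After op 5 [order #4] limit_sell(price=96, qty=4): fills=none; bids=[-] asks=[#4:4@96 #2:1@104]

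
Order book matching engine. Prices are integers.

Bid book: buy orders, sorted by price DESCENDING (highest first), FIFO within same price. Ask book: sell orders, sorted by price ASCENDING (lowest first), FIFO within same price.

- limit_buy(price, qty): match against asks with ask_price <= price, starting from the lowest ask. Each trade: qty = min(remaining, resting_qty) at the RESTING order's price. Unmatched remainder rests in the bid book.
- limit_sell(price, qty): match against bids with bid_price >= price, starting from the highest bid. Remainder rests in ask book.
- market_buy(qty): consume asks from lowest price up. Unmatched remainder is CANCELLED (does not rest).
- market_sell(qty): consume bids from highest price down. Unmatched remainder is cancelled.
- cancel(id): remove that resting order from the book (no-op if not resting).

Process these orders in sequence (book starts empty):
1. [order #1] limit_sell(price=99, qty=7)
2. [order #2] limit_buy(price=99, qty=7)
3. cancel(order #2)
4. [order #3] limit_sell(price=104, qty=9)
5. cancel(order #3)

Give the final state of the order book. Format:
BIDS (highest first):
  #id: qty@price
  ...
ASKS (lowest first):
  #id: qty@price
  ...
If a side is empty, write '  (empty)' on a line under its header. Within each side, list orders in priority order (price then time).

Answer: BIDS (highest first):
  (empty)
ASKS (lowest first):
  (empty)

Derivation:
After op 1 [order #1] limit_sell(price=99, qty=7): fills=none; bids=[-] asks=[#1:7@99]
After op 2 [order #2] limit_buy(price=99, qty=7): fills=#2x#1:7@99; bids=[-] asks=[-]
After op 3 cancel(order #2): fills=none; bids=[-] asks=[-]
After op 4 [order #3] limit_sell(price=104, qty=9): fills=none; bids=[-] asks=[#3:9@104]
After op 5 cancel(order #3): fills=none; bids=[-] asks=[-]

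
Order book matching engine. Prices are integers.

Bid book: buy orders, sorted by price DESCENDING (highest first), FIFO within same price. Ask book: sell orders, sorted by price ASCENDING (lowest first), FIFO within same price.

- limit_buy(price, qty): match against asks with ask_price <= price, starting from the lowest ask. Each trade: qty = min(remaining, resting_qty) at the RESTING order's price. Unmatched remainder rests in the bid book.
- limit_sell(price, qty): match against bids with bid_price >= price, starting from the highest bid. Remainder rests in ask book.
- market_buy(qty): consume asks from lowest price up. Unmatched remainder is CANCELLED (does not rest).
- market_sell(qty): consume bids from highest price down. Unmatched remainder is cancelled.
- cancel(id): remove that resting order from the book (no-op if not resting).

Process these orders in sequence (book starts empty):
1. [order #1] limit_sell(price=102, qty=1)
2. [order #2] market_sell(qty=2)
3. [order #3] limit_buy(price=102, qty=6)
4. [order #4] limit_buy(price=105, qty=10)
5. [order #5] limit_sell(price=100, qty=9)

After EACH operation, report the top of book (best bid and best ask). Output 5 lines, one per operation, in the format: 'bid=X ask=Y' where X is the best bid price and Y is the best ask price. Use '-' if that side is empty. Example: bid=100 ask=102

Answer: bid=- ask=102
bid=- ask=102
bid=102 ask=-
bid=105 ask=-
bid=105 ask=-

Derivation:
After op 1 [order #1] limit_sell(price=102, qty=1): fills=none; bids=[-] asks=[#1:1@102]
After op 2 [order #2] market_sell(qty=2): fills=none; bids=[-] asks=[#1:1@102]
After op 3 [order #3] limit_buy(price=102, qty=6): fills=#3x#1:1@102; bids=[#3:5@102] asks=[-]
After op 4 [order #4] limit_buy(price=105, qty=10): fills=none; bids=[#4:10@105 #3:5@102] asks=[-]
After op 5 [order #5] limit_sell(price=100, qty=9): fills=#4x#5:9@105; bids=[#4:1@105 #3:5@102] asks=[-]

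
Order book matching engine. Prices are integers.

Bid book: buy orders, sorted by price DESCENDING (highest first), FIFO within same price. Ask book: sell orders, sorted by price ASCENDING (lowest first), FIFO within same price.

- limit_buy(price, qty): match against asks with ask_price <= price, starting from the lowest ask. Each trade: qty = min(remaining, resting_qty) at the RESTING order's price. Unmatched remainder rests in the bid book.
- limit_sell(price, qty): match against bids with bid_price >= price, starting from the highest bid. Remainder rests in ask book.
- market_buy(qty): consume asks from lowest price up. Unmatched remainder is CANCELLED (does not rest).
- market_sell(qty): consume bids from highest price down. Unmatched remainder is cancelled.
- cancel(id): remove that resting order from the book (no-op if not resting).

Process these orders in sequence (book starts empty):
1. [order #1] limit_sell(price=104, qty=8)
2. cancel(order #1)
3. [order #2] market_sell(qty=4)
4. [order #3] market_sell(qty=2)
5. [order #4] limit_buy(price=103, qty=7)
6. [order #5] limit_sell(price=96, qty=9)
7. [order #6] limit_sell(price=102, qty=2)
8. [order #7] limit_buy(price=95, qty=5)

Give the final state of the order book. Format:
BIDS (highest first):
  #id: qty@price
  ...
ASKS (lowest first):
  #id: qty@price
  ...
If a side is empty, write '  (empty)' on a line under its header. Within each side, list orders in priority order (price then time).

Answer: BIDS (highest first):
  #7: 5@95
ASKS (lowest first):
  #5: 2@96
  #6: 2@102

Derivation:
After op 1 [order #1] limit_sell(price=104, qty=8): fills=none; bids=[-] asks=[#1:8@104]
After op 2 cancel(order #1): fills=none; bids=[-] asks=[-]
After op 3 [order #2] market_sell(qty=4): fills=none; bids=[-] asks=[-]
After op 4 [order #3] market_sell(qty=2): fills=none; bids=[-] asks=[-]
After op 5 [order #4] limit_buy(price=103, qty=7): fills=none; bids=[#4:7@103] asks=[-]
After op 6 [order #5] limit_sell(price=96, qty=9): fills=#4x#5:7@103; bids=[-] asks=[#5:2@96]
After op 7 [order #6] limit_sell(price=102, qty=2): fills=none; bids=[-] asks=[#5:2@96 #6:2@102]
After op 8 [order #7] limit_buy(price=95, qty=5): fills=none; bids=[#7:5@95] asks=[#5:2@96 #6:2@102]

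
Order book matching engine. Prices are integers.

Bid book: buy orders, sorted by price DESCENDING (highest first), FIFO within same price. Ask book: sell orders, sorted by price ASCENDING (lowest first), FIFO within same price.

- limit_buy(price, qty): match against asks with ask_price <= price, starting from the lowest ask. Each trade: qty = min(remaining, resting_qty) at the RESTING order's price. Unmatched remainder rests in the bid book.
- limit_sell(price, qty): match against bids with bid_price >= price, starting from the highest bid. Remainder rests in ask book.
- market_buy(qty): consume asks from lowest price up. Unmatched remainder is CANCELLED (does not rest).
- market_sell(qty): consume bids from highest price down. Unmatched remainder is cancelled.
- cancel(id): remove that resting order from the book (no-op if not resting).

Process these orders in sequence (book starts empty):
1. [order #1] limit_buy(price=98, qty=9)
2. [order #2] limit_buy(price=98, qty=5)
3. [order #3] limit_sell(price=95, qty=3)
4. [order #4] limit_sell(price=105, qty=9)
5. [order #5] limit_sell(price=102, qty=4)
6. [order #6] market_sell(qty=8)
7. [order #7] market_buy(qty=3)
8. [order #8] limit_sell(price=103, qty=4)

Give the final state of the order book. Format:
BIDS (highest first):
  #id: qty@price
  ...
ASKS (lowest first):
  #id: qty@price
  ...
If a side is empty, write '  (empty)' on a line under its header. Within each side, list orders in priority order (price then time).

Answer: BIDS (highest first):
  #2: 3@98
ASKS (lowest first):
  #5: 1@102
  #8: 4@103
  #4: 9@105

Derivation:
After op 1 [order #1] limit_buy(price=98, qty=9): fills=none; bids=[#1:9@98] asks=[-]
After op 2 [order #2] limit_buy(price=98, qty=5): fills=none; bids=[#1:9@98 #2:5@98] asks=[-]
After op 3 [order #3] limit_sell(price=95, qty=3): fills=#1x#3:3@98; bids=[#1:6@98 #2:5@98] asks=[-]
After op 4 [order #4] limit_sell(price=105, qty=9): fills=none; bids=[#1:6@98 #2:5@98] asks=[#4:9@105]
After op 5 [order #5] limit_sell(price=102, qty=4): fills=none; bids=[#1:6@98 #2:5@98] asks=[#5:4@102 #4:9@105]
After op 6 [order #6] market_sell(qty=8): fills=#1x#6:6@98 #2x#6:2@98; bids=[#2:3@98] asks=[#5:4@102 #4:9@105]
After op 7 [order #7] market_buy(qty=3): fills=#7x#5:3@102; bids=[#2:3@98] asks=[#5:1@102 #4:9@105]
After op 8 [order #8] limit_sell(price=103, qty=4): fills=none; bids=[#2:3@98] asks=[#5:1@102 #8:4@103 #4:9@105]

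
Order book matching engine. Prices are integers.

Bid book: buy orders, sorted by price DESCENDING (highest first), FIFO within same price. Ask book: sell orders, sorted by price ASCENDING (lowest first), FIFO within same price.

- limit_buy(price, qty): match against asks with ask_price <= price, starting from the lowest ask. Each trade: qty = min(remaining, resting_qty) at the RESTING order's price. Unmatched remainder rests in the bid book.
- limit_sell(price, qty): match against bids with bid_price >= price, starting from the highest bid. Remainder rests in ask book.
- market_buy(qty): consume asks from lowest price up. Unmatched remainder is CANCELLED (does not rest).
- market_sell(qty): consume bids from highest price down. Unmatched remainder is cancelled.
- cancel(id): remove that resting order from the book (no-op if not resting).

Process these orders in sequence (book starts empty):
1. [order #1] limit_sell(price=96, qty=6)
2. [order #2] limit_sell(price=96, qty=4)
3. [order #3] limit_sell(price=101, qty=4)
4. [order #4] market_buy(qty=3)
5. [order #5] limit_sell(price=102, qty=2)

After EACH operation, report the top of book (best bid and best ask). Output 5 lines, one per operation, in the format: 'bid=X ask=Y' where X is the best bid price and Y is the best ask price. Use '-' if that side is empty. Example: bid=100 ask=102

After op 1 [order #1] limit_sell(price=96, qty=6): fills=none; bids=[-] asks=[#1:6@96]
After op 2 [order #2] limit_sell(price=96, qty=4): fills=none; bids=[-] asks=[#1:6@96 #2:4@96]
After op 3 [order #3] limit_sell(price=101, qty=4): fills=none; bids=[-] asks=[#1:6@96 #2:4@96 #3:4@101]
After op 4 [order #4] market_buy(qty=3): fills=#4x#1:3@96; bids=[-] asks=[#1:3@96 #2:4@96 #3:4@101]
After op 5 [order #5] limit_sell(price=102, qty=2): fills=none; bids=[-] asks=[#1:3@96 #2:4@96 #3:4@101 #5:2@102]

Answer: bid=- ask=96
bid=- ask=96
bid=- ask=96
bid=- ask=96
bid=- ask=96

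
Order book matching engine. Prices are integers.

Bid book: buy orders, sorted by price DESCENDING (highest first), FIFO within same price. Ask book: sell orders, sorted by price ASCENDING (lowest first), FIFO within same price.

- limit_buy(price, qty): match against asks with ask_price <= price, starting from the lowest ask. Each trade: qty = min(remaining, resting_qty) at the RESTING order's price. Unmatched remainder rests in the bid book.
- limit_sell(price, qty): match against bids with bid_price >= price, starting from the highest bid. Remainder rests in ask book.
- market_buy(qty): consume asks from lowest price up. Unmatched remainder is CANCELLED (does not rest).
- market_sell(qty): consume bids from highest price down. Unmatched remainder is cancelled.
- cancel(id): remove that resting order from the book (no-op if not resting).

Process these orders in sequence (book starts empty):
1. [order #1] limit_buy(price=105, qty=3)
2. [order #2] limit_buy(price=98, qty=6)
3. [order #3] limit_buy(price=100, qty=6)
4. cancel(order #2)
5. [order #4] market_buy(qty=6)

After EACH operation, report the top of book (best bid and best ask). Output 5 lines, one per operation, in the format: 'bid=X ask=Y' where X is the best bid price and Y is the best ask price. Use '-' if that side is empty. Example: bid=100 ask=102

After op 1 [order #1] limit_buy(price=105, qty=3): fills=none; bids=[#1:3@105] asks=[-]
After op 2 [order #2] limit_buy(price=98, qty=6): fills=none; bids=[#1:3@105 #2:6@98] asks=[-]
After op 3 [order #3] limit_buy(price=100, qty=6): fills=none; bids=[#1:3@105 #3:6@100 #2:6@98] asks=[-]
After op 4 cancel(order #2): fills=none; bids=[#1:3@105 #3:6@100] asks=[-]
After op 5 [order #4] market_buy(qty=6): fills=none; bids=[#1:3@105 #3:6@100] asks=[-]

Answer: bid=105 ask=-
bid=105 ask=-
bid=105 ask=-
bid=105 ask=-
bid=105 ask=-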